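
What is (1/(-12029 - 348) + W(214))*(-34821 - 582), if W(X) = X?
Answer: -93771111831/12377 ≈ -7.5762e+6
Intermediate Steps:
(1/(-12029 - 348) + W(214))*(-34821 - 582) = (1/(-12029 - 348) + 214)*(-34821 - 582) = (1/(-12377) + 214)*(-35403) = (-1/12377 + 214)*(-35403) = (2648677/12377)*(-35403) = -93771111831/12377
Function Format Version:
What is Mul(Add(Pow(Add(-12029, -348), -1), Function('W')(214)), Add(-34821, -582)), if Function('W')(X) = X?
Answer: Rational(-93771111831, 12377) ≈ -7.5762e+6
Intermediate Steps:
Mul(Add(Pow(Add(-12029, -348), -1), Function('W')(214)), Add(-34821, -582)) = Mul(Add(Pow(Add(-12029, -348), -1), 214), Add(-34821, -582)) = Mul(Add(Pow(-12377, -1), 214), -35403) = Mul(Add(Rational(-1, 12377), 214), -35403) = Mul(Rational(2648677, 12377), -35403) = Rational(-93771111831, 12377)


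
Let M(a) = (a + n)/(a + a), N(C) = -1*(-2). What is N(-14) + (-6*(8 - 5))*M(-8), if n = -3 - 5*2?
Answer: -173/8 ≈ -21.625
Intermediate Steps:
N(C) = 2
n = -13 (n = -3 - 10 = -13)
M(a) = (-13 + a)/(2*a) (M(a) = (a - 13)/(a + a) = (-13 + a)/((2*a)) = (-13 + a)*(1/(2*a)) = (-13 + a)/(2*a))
N(-14) + (-6*(8 - 5))*M(-8) = 2 + (-6*(8 - 5))*((½)*(-13 - 8)/(-8)) = 2 + (-6*3)*((½)*(-⅛)*(-21)) = 2 - 18*21/16 = 2 - 189/8 = -173/8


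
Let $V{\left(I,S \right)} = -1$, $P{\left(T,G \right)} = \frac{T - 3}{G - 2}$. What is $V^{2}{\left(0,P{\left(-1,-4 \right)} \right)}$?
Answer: $1$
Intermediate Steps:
$P{\left(T,G \right)} = \frac{-3 + T}{-2 + G}$
$V^{2}{\left(0,P{\left(-1,-4 \right)} \right)} = \left(-1\right)^{2} = 1$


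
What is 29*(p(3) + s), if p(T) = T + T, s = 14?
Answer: 580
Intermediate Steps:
p(T) = 2*T
29*(p(3) + s) = 29*(2*3 + 14) = 29*(6 + 14) = 29*20 = 580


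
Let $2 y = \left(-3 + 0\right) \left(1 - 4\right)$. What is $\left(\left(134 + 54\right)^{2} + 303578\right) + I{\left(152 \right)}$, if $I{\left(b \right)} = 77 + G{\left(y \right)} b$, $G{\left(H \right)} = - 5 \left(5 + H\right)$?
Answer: $331779$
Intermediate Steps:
$y = \frac{9}{2}$ ($y = \frac{\left(-3 + 0\right) \left(1 - 4\right)}{2} = \frac{\left(-3\right) \left(-3\right)}{2} = \frac{1}{2} \cdot 9 = \frac{9}{2} \approx 4.5$)
$G{\left(H \right)} = -25 - 5 H$
$I{\left(b \right)} = 77 - \frac{95 b}{2}$ ($I{\left(b \right)} = 77 + \left(-25 - \frac{45}{2}\right) b = 77 - \frac{95 b}{2}$)
$\left(\left(134 + 54\right)^{2} + 303578\right) + I{\left(152 \right)} = \left(\left(134 + 54\right)^{2} + 303578\right) + \left(77 - 7220\right) = \left(188^{2} + 303578\right) + \left(77 - 7220\right) = \left(35344 + 303578\right) - 7143 = 338922 - 7143 = 331779$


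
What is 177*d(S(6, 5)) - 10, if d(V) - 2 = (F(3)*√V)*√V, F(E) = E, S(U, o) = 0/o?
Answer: 344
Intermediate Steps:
S(U, o) = 0
d(V) = 2 + 3*V (d(V) = 2 + (3*√V)*√V = 2 + 3*V)
177*d(S(6, 5)) - 10 = 177*(2 + 3*0) - 10 = 177*(2 + 0) - 10 = 177*2 - 10 = 354 - 10 = 344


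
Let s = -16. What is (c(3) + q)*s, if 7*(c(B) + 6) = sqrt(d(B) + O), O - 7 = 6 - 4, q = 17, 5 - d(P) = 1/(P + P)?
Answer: -176 - 8*sqrt(498)/21 ≈ -184.50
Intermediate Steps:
d(P) = 5 - 1/(2*P) (d(P) = 5 - 1/(P + P) = 5 - 1/(2*P))
O = 9 (O = 7 + (6 - 4) = 7 + 2 = 9)
c(B) = -6 + sqrt(14 - 1/(2*B))/7 (c(B) = -6 + sqrt((5 - 1/(2*B)) + 9)/7 = -6 + sqrt(14 - 1/(2*B))/7)
(c(3) + q)*s = ((-6 + sqrt(56 - 2/3)/14) + 17)*(-16) = ((-6 + sqrt(166/3)/14) + 17)*(-16) = ((-6 + (sqrt(498)/3)/14) + 17)*(-16) = ((-6 + sqrt(498)/42) + 17)*(-16) = (11 + sqrt(498)/42)*(-16) = -176 - 8*sqrt(498)/21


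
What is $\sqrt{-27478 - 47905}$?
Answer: $11 i \sqrt{623} \approx 274.56 i$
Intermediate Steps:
$\sqrt{-27478 - 47905} = \sqrt{-75383} = 11 i \sqrt{623}$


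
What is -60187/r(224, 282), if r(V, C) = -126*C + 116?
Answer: 60187/35416 ≈ 1.6994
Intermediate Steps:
r(V, C) = 116 - 126*C
-60187/r(224, 282) = -60187/(116 - 126*282) = -60187/(116 - 35532) = -60187/(-35416) = -60187*(-1/35416) = 60187/35416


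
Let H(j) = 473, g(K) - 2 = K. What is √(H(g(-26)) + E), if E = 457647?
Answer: 2*√114530 ≈ 676.85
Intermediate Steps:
g(K) = 2 + K
√(H(g(-26)) + E) = √(473 + 457647) = √458120 = 2*√114530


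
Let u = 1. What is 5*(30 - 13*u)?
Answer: 85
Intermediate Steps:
5*(30 - 13*u) = 5*(30 - 13*1) = 5*(30 - 13) = 5*17 = 85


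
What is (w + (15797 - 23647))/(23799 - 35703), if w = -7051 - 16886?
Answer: 31787/11904 ≈ 2.6703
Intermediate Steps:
w = -23937
(w + (15797 - 23647))/(23799 - 35703) = (-23937 + (15797 - 23647))/(23799 - 35703) = (-23937 - 7850)/(-11904) = -31787*(-1/11904) = 31787/11904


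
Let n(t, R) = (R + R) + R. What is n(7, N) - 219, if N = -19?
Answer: -276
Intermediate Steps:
n(t, R) = 3*R (n(t, R) = 2*R + R = 3*R)
n(7, N) - 219 = 3*(-19) - 219 = -57 - 219 = -276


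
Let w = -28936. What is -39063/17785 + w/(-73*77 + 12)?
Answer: 295522393/99756065 ≈ 2.9625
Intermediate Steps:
-39063/17785 + w/(-73*77 + 12) = -39063/17785 - 28936/(-73*77 + 12) = -39063*1/17785 - 28936/(-5621 + 12) = -39063/17785 - 28936/(-5609) = -39063/17785 - 28936*(-1/5609) = -39063/17785 + 28936/5609 = 295522393/99756065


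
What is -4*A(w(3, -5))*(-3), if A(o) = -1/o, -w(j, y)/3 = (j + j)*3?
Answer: 2/9 ≈ 0.22222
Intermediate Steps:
w(j, y) = -18*j (w(j, y) = -3*(j + j)*3 = -3*2*j*3 = -18*j)
-4*A(w(3, -5))*(-3) = -(-4)/((-18*3))*(-3) = -(-4)/(-54)*(-3) = -(-4)*(-1)/54*(-3) = -4*1/54*(-3) = -2/27*(-3) = 2/9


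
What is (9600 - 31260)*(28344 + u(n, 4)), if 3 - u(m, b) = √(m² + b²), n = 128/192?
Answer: -613996020 + 14440*√37 ≈ -6.1391e+8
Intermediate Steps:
n = ⅔ (n = 128*(1/192) = ⅔ ≈ 0.66667)
u(m, b) = 3 - √(b² + m²) (u(m, b) = 3 - √(m² + b²) = 3 - √(b² + m²))
(9600 - 31260)*(28344 + u(n, 4)) = (9600 - 31260)*(28344 + (3 - √(4² + (⅔)²))) = -21660*(28344 + (3 - √(16 + 4/9))) = -21660*(28344 + (3 - √(148/9))) = -21660*(28344 + (3 - 2*√37/3)) = -21660*(28347 - 2*√37/3) = -613996020 + 14440*√37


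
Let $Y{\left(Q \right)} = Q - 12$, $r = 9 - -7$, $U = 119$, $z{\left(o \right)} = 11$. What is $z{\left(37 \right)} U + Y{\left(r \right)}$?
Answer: $1313$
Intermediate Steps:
$r = 16$ ($r = 9 + 7 = 16$)
$Y{\left(Q \right)} = -12 + Q$ ($Y{\left(Q \right)} = Q - 12 = -12 + Q$)
$z{\left(37 \right)} U + Y{\left(r \right)} = 11 \cdot 119 + \left(-12 + 16\right) = 1309 + 4 = 1313$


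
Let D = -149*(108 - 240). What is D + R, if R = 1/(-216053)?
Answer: 4249330403/216053 ≈ 19668.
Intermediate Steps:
D = 19668 (D = -149*(-132) = 19668)
R = -1/216053 ≈ -4.6285e-6
D + R = 19668 - 1/216053 = 4249330403/216053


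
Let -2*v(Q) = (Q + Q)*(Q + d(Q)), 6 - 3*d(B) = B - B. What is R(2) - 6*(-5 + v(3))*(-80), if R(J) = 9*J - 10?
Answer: -9592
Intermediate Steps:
d(B) = 2 (d(B) = 2 - (B - B)/3 = 2 - ⅓*0 = 2 + 0 = 2)
R(J) = -10 + 9*J
v(Q) = -Q*(2 + Q) (v(Q) = -(Q + Q)*(Q + 2)/2 = -2*Q*(2 + Q)/2 = -Q*(2 + Q))
R(2) - 6*(-5 + v(3))*(-80) = (-10 + 9*2) - 6*(-5 - 1*3*(2 + 3))*(-80) = (-10 + 18) - 6*(-5 - 1*3*5)*(-80) = 8 - 6*(-5 - 15)*(-80) = 8 - 6*(-20)*(-80) = 8 + 120*(-80) = 8 - 9600 = -9592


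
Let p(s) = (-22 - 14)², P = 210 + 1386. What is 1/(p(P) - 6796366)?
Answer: -1/6795070 ≈ -1.4717e-7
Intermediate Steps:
P = 1596
p(s) = 1296 (p(s) = (-36)² = 1296)
1/(p(P) - 6796366) = 1/(1296 - 6796366) = 1/(-6795070) = -1/6795070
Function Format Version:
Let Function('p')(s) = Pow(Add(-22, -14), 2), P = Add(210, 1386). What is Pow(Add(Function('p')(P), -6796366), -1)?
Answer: Rational(-1, 6795070) ≈ -1.4717e-7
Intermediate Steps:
P = 1596
Function('p')(s) = 1296 (Function('p')(s) = Pow(-36, 2) = 1296)
Pow(Add(Function('p')(P), -6796366), -1) = Pow(Add(1296, -6796366), -1) = Pow(-6795070, -1) = Rational(-1, 6795070)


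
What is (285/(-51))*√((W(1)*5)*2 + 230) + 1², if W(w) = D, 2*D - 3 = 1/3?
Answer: 1 - 190*√555/51 ≈ -86.767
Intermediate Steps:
D = 5/3 (D = 3/2 + (1/3)/2 = 3/2 + (1*(⅓))/2 = 3/2 + (½)*(⅓) = 3/2 + ⅙ = 5/3 ≈ 1.6667)
W(w) = 5/3
(285/(-51))*√((W(1)*5)*2 + 230) + 1² = (285/(-51))*√(((5/3)*5)*2 + 230) + 1² = (285*(-1/51))*√((25/3)*2 + 230) + 1 = -95*√(50/3 + 230)/17 + 1 = -190*√555/51 + 1 = 1 - 190*√555/51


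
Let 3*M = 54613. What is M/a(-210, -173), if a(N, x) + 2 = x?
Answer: -54613/525 ≈ -104.02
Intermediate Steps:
M = 54613/3 (M = (⅓)*54613 = 54613/3 ≈ 18204.)
a(N, x) = -2 + x
M/a(-210, -173) = 54613/(3*(-2 - 173)) = (54613/3)/(-175) = (54613/3)*(-1/175) = -54613/525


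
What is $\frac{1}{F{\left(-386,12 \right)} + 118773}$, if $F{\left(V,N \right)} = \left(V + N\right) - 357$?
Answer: $\frac{1}{118042} \approx 8.4716 \cdot 10^{-6}$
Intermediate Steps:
$F{\left(V,N \right)} = -357 + N + V$ ($F{\left(V,N \right)} = \left(N + V\right) - 357 = -357 + N + V$)
$\frac{1}{F{\left(-386,12 \right)} + 118773} = \frac{1}{\left(-357 + 12 - 386\right) + 118773} = \frac{1}{-731 + 118773} = \frac{1}{118042}$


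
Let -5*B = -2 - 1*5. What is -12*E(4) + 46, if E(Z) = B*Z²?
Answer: -1114/5 ≈ -222.80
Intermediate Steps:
B = 7/5 (B = -(-2 - 1*5)/5 = -(-2 - 5)/5 = -⅕*(-7) = 7/5 ≈ 1.4000)
E(Z) = 7*Z²/5
-12*E(4) + 46 = -84*4²/5 + 46 = -84*16/5 + 46 = -12*112/5 + 46 = -1344/5 + 46 = -1114/5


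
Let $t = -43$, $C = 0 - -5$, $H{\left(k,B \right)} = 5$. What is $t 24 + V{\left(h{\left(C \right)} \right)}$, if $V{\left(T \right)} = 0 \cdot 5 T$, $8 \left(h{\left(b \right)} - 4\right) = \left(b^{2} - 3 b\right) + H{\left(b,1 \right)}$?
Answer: $-1032$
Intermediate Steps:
$C = 5$ ($C = 0 + 5 = 5$)
$h{\left(b \right)} = \frac{37}{8} - \frac{3 b}{8} + \frac{b^{2}}{8}$ ($h{\left(b \right)} = 4 + \frac{\left(b^{2} - 3 b\right) + 5}{8} = 4 + \frac{5 + b^{2} - 3 b}{8} = 4 + \left(\frac{5}{8} - \frac{3 b}{8} + \frac{b^{2}}{8}\right) = \frac{37}{8} - \frac{3 b}{8} + \frac{b^{2}}{8}$)
$V{\left(T \right)} = 0$ ($V{\left(T \right)} = 0 T = 0$)
$t 24 + V{\left(h{\left(C \right)} \right)} = \left(-43\right) 24 + 0 = -1032 + 0 = -1032$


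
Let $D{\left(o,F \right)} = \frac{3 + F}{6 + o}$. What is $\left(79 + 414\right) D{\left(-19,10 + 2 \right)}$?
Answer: $- \frac{7395}{13} \approx -568.85$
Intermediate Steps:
$D{\left(o,F \right)} = \frac{3 + F}{6 + o}$
$\left(79 + 414\right) D{\left(-19,10 + 2 \right)} = \left(79 + 414\right) \frac{3 + \left(10 + 2\right)}{6 - 19} = 493 \frac{3 + 12}{-13} = 493 \left(\left(- \frac{1}{13}\right) 15\right) = 493 \left(- \frac{15}{13}\right) = - \frac{7395}{13}$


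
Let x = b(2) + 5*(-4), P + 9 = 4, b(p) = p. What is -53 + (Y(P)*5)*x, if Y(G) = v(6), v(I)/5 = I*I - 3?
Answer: -14903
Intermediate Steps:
v(I) = -15 + 5*I² (v(I) = 5*(I*I - 3) = 5*(I² - 3) = 5*(-3 + I²) = -15 + 5*I²)
P = -5 (P = -9 + 4 = -5)
Y(G) = 165 (Y(G) = -15 + 5*6² = -15 + 5*36 = -15 + 180 = 165)
x = -18 (x = 2 + 5*(-4) = 2 - 20 = -18)
-53 + (Y(P)*5)*x = -53 + (165*5)*(-18) = -53 + 825*(-18) = -53 - 14850 = -14903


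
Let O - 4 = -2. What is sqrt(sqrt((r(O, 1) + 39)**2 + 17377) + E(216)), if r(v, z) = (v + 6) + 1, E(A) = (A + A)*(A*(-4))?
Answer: sqrt(-373248 + sqrt(19681)) ≈ 610.83*I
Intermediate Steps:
O = 2 (O = 4 - 2 = 2)
E(A) = -8*A**2 (E(A) = (2*A)*(-4*A) = -8*A**2)
r(v, z) = 7 + v (r(v, z) = (6 + v) + 1 = 7 + v)
sqrt(sqrt((r(O, 1) + 39)**2 + 17377) + E(216)) = sqrt(sqrt(((7 + 2) + 39)**2 + 17377) - 8*216**2) = sqrt(sqrt((9 + 39)**2 + 17377) - 8*46656) = sqrt(sqrt(48**2 + 17377) - 373248) = sqrt(sqrt(2304 + 17377) - 373248) = sqrt(sqrt(19681) - 373248) = sqrt(-373248 + sqrt(19681))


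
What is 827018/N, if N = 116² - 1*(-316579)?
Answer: 827018/330035 ≈ 2.5058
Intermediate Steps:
N = 330035 (N = 13456 + 316579 = 330035)
827018/N = 827018/330035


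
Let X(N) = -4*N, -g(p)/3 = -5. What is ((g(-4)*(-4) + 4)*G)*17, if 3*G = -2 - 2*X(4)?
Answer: -9520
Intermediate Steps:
g(p) = 15 (g(p) = -3*(-5) = 15)
G = 10 (G = (-2 - (-8)*4)/3 = (-2 - 2*(-16))/3 = (-2 + 32)/3 = (⅓)*30 = 10)
((g(-4)*(-4) + 4)*G)*17 = ((15*(-4) + 4)*10)*17 = ((-60 + 4)*10)*17 = -56*10*17 = -560*17 = -9520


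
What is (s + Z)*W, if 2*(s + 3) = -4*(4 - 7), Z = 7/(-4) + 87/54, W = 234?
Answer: 1339/2 ≈ 669.50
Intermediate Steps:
Z = -5/36 (Z = 7*(-1/4) + 87*(1/54) = -7/4 + 29/18 = -5/36 ≈ -0.13889)
s = 3 (s = -3 + (-4*(4 - 7))/2 = -3 + (-4*(-3))/2 = -3 + (1/2)*12 = -3 + 6 = 3)
(s + Z)*W = (3 - 5/36)*234 = (103/36)*234 = 1339/2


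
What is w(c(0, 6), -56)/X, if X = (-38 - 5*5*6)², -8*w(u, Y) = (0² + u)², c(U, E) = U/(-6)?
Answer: 0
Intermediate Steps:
c(U, E) = -U/6 (c(U, E) = U*(-⅙) = -U/6)
w(u, Y) = -u²/8 (w(u, Y) = -(0² + u)²/8 = -(0 + u)²/8 = -u²/8)
X = 35344 (X = (-38 - 25*6)² = (-38 - 150)² = (-188)² = 35344)
w(c(0, 6), -56)/X = -(-⅙*0)²/8/35344 = -⅛*0²*(1/35344) = -⅛*0*(1/35344) = 0*(1/35344) = 0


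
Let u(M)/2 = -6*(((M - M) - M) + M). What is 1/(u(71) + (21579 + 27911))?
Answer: 1/49490 ≈ 2.0206e-5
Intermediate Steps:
u(M) = 0 (u(M) = 2*(-6*(((M - M) - M) + M)) = 2*(-6*((0 - M) + M)) = 2*(-6*(-M + M)) = 2*(-6*0) = 2*0 = 0)
1/(u(71) + (21579 + 27911)) = 1/(0 + (21579 + 27911)) = 1/(0 + 49490) = 1/49490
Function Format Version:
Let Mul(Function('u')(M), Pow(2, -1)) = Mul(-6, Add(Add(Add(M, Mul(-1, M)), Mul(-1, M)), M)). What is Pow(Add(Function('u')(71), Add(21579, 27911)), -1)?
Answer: Rational(1, 49490) ≈ 2.0206e-5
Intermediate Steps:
Function('u')(M) = 0 (Function('u')(M) = Mul(2, Mul(-6, Add(Add(Add(M, Mul(-1, M)), Mul(-1, M)), M))) = Mul(2, Mul(-6, Add(Add(0, Mul(-1, M)), M))) = Mul(2, Mul(-6, Add(Mul(-1, M), M))) = Mul(2, Mul(-6, 0)) = Mul(2, 0) = 0)
Pow(Add(Function('u')(71), Add(21579, 27911)), -1) = Pow(Add(0, Add(21579, 27911)), -1) = Pow(Add(0, 49490), -1) = Pow(49490, -1) = Rational(1, 49490)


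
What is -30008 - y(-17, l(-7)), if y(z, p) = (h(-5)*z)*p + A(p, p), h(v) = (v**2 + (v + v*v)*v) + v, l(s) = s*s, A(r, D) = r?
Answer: -96697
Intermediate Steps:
l(s) = s**2
h(v) = v + v**2 + v*(v + v**2) (h(v) = (v**2 + (v + v**2)*v) + v = (v**2 + v*(v + v**2)) + v = v + v**2 + v*(v + v**2))
y(z, p) = p - 80*p*z (y(z, p) = ((-5*(1 + (-5)**2 + 2*(-5)))*z)*p + p = ((-5*(1 + 25 - 10))*z)*p + p = ((-5*16)*z)*p + p = (-80*z)*p + p = -80*p*z + p = p - 80*p*z)
-30008 - y(-17, l(-7)) = -30008 - (-7)**2*(1 - 80*(-17)) = -30008 - 49*(1 + 1360) = -30008 - 49*1361 = -30008 - 1*66689 = -30008 - 66689 = -96697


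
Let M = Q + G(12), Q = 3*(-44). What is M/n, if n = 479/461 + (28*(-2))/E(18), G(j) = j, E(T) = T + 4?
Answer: 608520/7639 ≈ 79.660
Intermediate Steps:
E(T) = 4 + T
Q = -132
M = -120 (M = -132 + 12 = -120)
n = -7639/5071 (n = 479/461 + (28*(-2))/(4 + 18) = 479*(1/461) - 56/22 = 479/461 - 56*1/22 = 479/461 - 28/11 = -7639/5071 ≈ -1.5064)
M/n = -120/(-7639/5071) = -120*(-5071/7639) = 608520/7639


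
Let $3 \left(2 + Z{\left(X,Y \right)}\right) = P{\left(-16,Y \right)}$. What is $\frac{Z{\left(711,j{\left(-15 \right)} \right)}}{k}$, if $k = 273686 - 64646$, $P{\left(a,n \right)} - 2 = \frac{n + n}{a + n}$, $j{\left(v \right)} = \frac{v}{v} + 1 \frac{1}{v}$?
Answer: $- \frac{233}{35432280} \approx -6.5759 \cdot 10^{-6}$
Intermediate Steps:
$j{\left(v \right)} = 1 + \frac{1}{v}$
$P{\left(a,n \right)} = 2 + \frac{2 n}{a + n}$ ($P{\left(a,n \right)} = 2 + \frac{n + n}{a + n} = 2 + \frac{2 n}{a + n}$)
$Z{\left(X,Y \right)} = -2 + \frac{2 \left(-16 + 2 Y\right)}{3 \left(-16 + Y\right)}$ ($Z{\left(X,Y \right)} = -2 + \frac{2 \frac{1}{-16 + Y} \left(-16 + 2 Y\right)}{3} = -2 + \frac{2 \left(-16 + 2 Y\right)}{3 \left(-16 + Y\right)}$)
$k = 209040$
$\frac{Z{\left(711,j{\left(-15 \right)} \right)}}{k} = \frac{\frac{2}{3} \frac{1}{-16 + \frac{1 - 15}{-15}} \left(32 - \frac{1 - 15}{-15}\right)}{209040} = \frac{2 \left(32 - \left(- \frac{1}{15}\right) \left(-14\right)\right)}{3 \left(-16 - - \frac{14}{15}\right)} \frac{1}{209040} = \frac{2 \left(32 - \frac{14}{15}\right)}{3 \left(-16 + \frac{14}{15}\right)} \frac{1}{209040} = \frac{2 \left(32 - \frac{14}{15}\right)}{3 \left(- \frac{226}{15}\right)} \frac{1}{209040} = \frac{2}{3} \left(- \frac{15}{226}\right) \frac{466}{15} \cdot \frac{1}{209040} = \left(- \frac{466}{339}\right) \frac{1}{209040} = - \frac{233}{35432280}$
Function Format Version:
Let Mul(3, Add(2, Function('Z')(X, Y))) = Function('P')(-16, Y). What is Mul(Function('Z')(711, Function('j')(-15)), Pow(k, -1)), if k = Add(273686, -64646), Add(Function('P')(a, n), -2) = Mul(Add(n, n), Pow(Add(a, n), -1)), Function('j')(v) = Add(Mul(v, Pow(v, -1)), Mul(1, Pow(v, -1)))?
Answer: Rational(-233, 35432280) ≈ -6.5759e-6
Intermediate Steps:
Function('j')(v) = Add(1, Pow(v, -1))
Function('P')(a, n) = Add(2, Mul(2, n, Pow(Add(a, n), -1))) (Function('P')(a, n) = Add(2, Mul(Add(n, n), Pow(Add(a, n), -1))) = Add(2, Mul(Mul(2, n), Pow(Add(a, n), -1))) = Add(2, Mul(2, n, Pow(Add(a, n), -1))))
Function('Z')(X, Y) = Add(-2, Mul(Rational(2, 3), Pow(Add(-16, Y), -1), Add(-16, Mul(2, Y)))) (Function('Z')(X, Y) = Add(-2, Mul(Rational(1, 3), Mul(2, Pow(Add(-16, Y), -1), Add(-16, Mul(2, Y))))) = Add(-2, Mul(Rational(2, 3), Pow(Add(-16, Y), -1), Add(-16, Mul(2, Y)))))
k = 209040
Mul(Function('Z')(711, Function('j')(-15)), Pow(k, -1)) = Mul(Mul(Rational(2, 3), Pow(Add(-16, Mul(Pow(-15, -1), Add(1, -15))), -1), Add(32, Mul(-1, Mul(Pow(-15, -1), Add(1, -15))))), Pow(209040, -1)) = Mul(Mul(Rational(2, 3), Pow(Add(-16, Mul(Rational(-1, 15), -14)), -1), Add(32, Mul(-1, Mul(Rational(-1, 15), -14)))), Rational(1, 209040)) = Mul(Mul(Rational(2, 3), Pow(Add(-16, Rational(14, 15)), -1), Add(32, Mul(-1, Rational(14, 15)))), Rational(1, 209040)) = Mul(Mul(Rational(2, 3), Pow(Rational(-226, 15), -1), Add(32, Rational(-14, 15))), Rational(1, 209040)) = Mul(Mul(Rational(2, 3), Rational(-15, 226), Rational(466, 15)), Rational(1, 209040)) = Mul(Rational(-466, 339), Rational(1, 209040)) = Rational(-233, 35432280)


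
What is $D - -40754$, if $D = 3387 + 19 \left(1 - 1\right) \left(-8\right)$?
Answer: $44141$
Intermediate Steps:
$D = 3387$ ($D = 3387 + 19 \left(1 - 1\right) \left(-8\right) = 3387 + 19 \cdot 0 \left(-8\right) = 3387 + 0 \left(-8\right) = 3387 + 0 = 3387$)
$D - -40754 = 3387 - -40754 = 3387 + 40754 = 44141$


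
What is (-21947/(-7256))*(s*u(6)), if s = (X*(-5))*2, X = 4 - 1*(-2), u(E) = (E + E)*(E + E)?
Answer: -23702760/907 ≈ -26133.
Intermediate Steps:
u(E) = 4*E**2 (u(E) = (2*E)*(2*E) = 4*E**2)
X = 6 (X = 4 + 2 = 6)
s = -60 (s = (6*(-5))*2 = -30*2 = -60)
(-21947/(-7256))*(s*u(6)) = (-21947/(-7256))*(-240*6**2) = (-21947*(-1/7256))*(-240*36) = 21947*(-60*144)/7256 = (21947/7256)*(-8640) = -23702760/907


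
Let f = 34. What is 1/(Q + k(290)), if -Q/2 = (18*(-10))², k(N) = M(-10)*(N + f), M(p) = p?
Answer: -1/68040 ≈ -1.4697e-5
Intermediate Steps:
k(N) = -340 - 10*N (k(N) = -10*(N + 34) = -10*(34 + N) = -340 - 10*N)
Q = -64800 (Q = -2*(18*(-10))² = -2*(-180)² = -2*32400 = -64800)
1/(Q + k(290)) = 1/(-64800 + (-340 - 10*290)) = 1/(-64800 + (-340 - 2900)) = 1/(-64800 - 3240) = 1/(-68040) = -1/68040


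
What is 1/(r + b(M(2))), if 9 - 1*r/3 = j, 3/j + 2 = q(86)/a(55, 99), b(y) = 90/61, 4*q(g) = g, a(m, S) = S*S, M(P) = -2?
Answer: 2388821/78784155 ≈ 0.030321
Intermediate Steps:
a(m, S) = S²
q(g) = g/4
b(y) = 90/61 (b(y) = 90*(1/61) = 90/61)
j = -58806/39161 (j = 3/(-2 + ((¼)*86)/(99²)) = 3/(-2 + (43/2)/9801) = 3/(-2 + (43/2)*(1/9801)) = 3/(-2 + 43/19602) = 3/(-39161/19602) = 3*(-19602/39161) = -58806/39161 ≈ -1.5016)
r = 1233765/39161 (r = 27 - 3*(-58806/39161) = 27 + 176418/39161 = 1233765/39161 ≈ 31.505)
1/(r + b(M(2))) = 1/(1233765/39161 + 90/61) = 1/(78784155/2388821) = 2388821/78784155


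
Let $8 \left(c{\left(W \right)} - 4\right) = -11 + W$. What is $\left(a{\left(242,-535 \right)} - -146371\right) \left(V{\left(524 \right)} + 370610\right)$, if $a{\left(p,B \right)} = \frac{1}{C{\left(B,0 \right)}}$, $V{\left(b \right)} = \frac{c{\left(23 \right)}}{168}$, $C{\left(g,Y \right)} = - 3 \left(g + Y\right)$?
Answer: $\frac{1828380349722611}{33705} \approx 5.4247 \cdot 10^{10}$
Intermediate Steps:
$c{\left(W \right)} = \frac{21}{8} + \frac{W}{8}$ ($c{\left(W \right)} = 4 + \frac{-11 + W}{8} = 4 + \left(- \frac{11}{8} + \frac{W}{8}\right) = \frac{21}{8} + \frac{W}{8}$)
$C{\left(g,Y \right)} = - 3 Y - 3 g$ ($C{\left(g,Y \right)} = - 3 \left(Y + g\right) = - 3 Y - 3 g$)
$V{\left(b \right)} = \frac{11}{336}$ ($V{\left(b \right)} = \frac{\frac{21}{8} + \frac{1}{8} \cdot 23}{168} = \left(\frac{21}{8} + \frac{23}{8}\right) \frac{1}{168} = \frac{11}{2} \cdot \frac{1}{168} = \frac{11}{336}$)
$a{\left(p,B \right)} = - \frac{1}{3 B}$ ($a{\left(p,B \right)} = \frac{1}{\left(-3\right) 0 - 3 B} = \frac{1}{0 - 3 B} = \frac{1}{\left(-3\right) B} = - \frac{1}{3 B}$)
$\left(a{\left(242,-535 \right)} - -146371\right) \left(V{\left(524 \right)} + 370610\right) = \left(- \frac{1}{3 \left(-535\right)} - -146371\right) \left(\frac{11}{336} + 370610\right) = \left(\left(- \frac{1}{3}\right) \left(- \frac{1}{535}\right) + \left(-24520 + 170891\right)\right) \frac{124524971}{336} = \left(\frac{1}{1605} + 146371\right) \frac{124524971}{336} = \frac{234925456}{1605} \cdot \frac{124524971}{336} = \frac{1828380349722611}{33705}$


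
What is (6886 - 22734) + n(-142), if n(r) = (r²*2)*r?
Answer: -5742424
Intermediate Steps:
n(r) = 2*r³ (n(r) = (2*r²)*r = 2*r³)
(6886 - 22734) + n(-142) = (6886 - 22734) + 2*(-142)³ = -15848 + 2*(-2863288) = -15848 - 5726576 = -5742424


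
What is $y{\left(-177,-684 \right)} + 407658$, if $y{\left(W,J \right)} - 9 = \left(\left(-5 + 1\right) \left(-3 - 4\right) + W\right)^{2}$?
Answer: $429868$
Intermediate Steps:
$y{\left(W,J \right)} = 9 + \left(28 + W\right)^{2}$ ($y{\left(W,J \right)} = 9 + \left(\left(-5 + 1\right) \left(-3 - 4\right) + W\right)^{2} = 9 + \left(\left(-4\right) \left(-7\right) + W\right)^{2} = 9 + \left(28 + W\right)^{2}$)
$y{\left(-177,-684 \right)} + 407658 = \left(9 + \left(28 - 177\right)^{2}\right) + 407658 = \left(9 + \left(-149\right)^{2}\right) + 407658 = \left(9 + 22201\right) + 407658 = 22210 + 407658 = 429868$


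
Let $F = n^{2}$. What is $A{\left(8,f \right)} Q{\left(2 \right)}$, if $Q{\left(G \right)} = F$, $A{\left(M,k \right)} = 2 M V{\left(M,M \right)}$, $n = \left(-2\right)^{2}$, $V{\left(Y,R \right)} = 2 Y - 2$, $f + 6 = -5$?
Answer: $3584$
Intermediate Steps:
$f = -11$ ($f = -6 - 5 = -11$)
$V{\left(Y,R \right)} = -2 + 2 Y$
$n = 4$
$F = 16$ ($F = 4^{2} = 16$)
$A{\left(M,k \right)} = 2 M \left(-2 + 2 M\right)$
$Q{\left(G \right)} = 16$
$A{\left(8,f \right)} Q{\left(2 \right)} = 4 \cdot 8 \left(-1 + 8\right) 16 = 4 \cdot 8 \cdot 7 \cdot 16 = 224 \cdot 16 = 3584$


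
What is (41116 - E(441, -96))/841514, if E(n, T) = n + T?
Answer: 40771/841514 ≈ 0.048450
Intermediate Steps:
E(n, T) = T + n
(41116 - E(441, -96))/841514 = (41116 - (-96 + 441))/841514 = (41116 - 1*345)*(1/841514) = (41116 - 345)*(1/841514) = 40771*(1/841514) = 40771/841514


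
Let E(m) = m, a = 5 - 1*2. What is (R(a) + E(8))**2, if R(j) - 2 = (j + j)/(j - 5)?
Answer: 49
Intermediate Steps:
a = 3 (a = 5 - 2 = 3)
R(j) = 2 + 2*j/(-5 + j) (R(j) = 2 + (j + j)/(j - 5) = 2 + (2*j)/(-5 + j) = 2 + 2*j/(-5 + j))
(R(a) + E(8))**2 = (2*(-5 + 2*3)/(-5 + 3) + 8)**2 = (2*(-5 + 6)/(-2) + 8)**2 = (2*(-1/2)*1 + 8)**2 = (-1 + 8)**2 = 7**2 = 49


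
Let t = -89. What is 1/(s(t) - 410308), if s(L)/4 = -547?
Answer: -1/412496 ≈ -2.4243e-6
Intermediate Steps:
s(L) = -2188 (s(L) = 4*(-547) = -2188)
1/(s(t) - 410308) = 1/(-2188 - 410308) = 1/(-412496) = -1/412496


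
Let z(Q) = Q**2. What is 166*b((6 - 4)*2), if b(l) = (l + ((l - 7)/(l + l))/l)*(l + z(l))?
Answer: 51875/4 ≈ 12969.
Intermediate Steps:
b(l) = (l + l**2)*(l + (-7 + l)/(2*l**2)) (b(l) = (l + ((l - 7)/(l + l))/l)*(l + l**2) = (l + ((-7 + l)/((2*l)))/l)*(l + l**2) = (l + ((-7 + l)*(1/(2*l)))/l)*(l + l**2) = (l + ((-7 + l)/(2*l))/l)*(l + l**2) = (l + (-7 + l)/(2*l**2))*(l + l**2) = (l + l**2)*(l + (-7 + l)/(2*l**2)))
166*b((6 - 4)*2) = 166*(-3 + ((6 - 4)*2)**2 + ((6 - 4)*2)**3 + ((6 - 4)*2)/2 - 7*1/(2*(6 - 4))/2) = 166*(-3 + (2*2)**2 + (2*2)**3 + (2*2)/2 - 7/(2*(2*2))) = 166*(-3 + 4**2 + 4**3 + (1/2)*4 - 7/2/4) = 166*(-3 + 16 + 64 + 2 - 7/2*1/4) = 166*(-3 + 16 + 64 + 2 - 7/8) = 166*(625/8) = 51875/4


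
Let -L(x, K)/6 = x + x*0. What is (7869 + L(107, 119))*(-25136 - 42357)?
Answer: -487771911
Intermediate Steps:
L(x, K) = -6*x (L(x, K) = -6*(x + x*0) = -6*(x + 0) = -6*x)
(7869 + L(107, 119))*(-25136 - 42357) = (7869 - 6*107)*(-25136 - 42357) = (7869 - 642)*(-67493) = 7227*(-67493) = -487771911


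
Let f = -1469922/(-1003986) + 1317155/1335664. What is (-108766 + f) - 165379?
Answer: -3604135859446471/13146940752 ≈ -2.7414e+5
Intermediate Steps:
f = 32213010569/13146940752 (f = -1469922*(-1/1003986) + 1317155*(1/1335664) = 14411/9843 + 1317155/1335664 = 32213010569/13146940752 ≈ 2.4502)
(-108766 + f) - 165379 = (-108766 + 32213010569/13146940752) - 165379 = -1429907944821463/13146940752 - 165379 = -3604135859446471/13146940752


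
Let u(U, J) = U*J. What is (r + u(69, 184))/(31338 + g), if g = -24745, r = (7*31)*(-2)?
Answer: 12262/6593 ≈ 1.8599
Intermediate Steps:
u(U, J) = J*U
r = -434 (r = 217*(-2) = -434)
(r + u(69, 184))/(31338 + g) = (-434 + 184*69)/(31338 - 24745) = (-434 + 12696)/6593 = 12262*(1/6593) = 12262/6593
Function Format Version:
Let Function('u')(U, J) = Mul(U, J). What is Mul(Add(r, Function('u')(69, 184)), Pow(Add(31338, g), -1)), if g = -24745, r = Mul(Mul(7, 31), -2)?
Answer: Rational(12262, 6593) ≈ 1.8599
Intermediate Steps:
Function('u')(U, J) = Mul(J, U)
r = -434 (r = Mul(217, -2) = -434)
Mul(Add(r, Function('u')(69, 184)), Pow(Add(31338, g), -1)) = Mul(Add(-434, Mul(184, 69)), Pow(Add(31338, -24745), -1)) = Mul(Add(-434, 12696), Pow(6593, -1)) = Mul(12262, Rational(1, 6593)) = Rational(12262, 6593)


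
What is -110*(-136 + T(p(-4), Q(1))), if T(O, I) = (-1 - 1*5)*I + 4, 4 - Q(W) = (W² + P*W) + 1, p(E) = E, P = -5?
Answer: 19140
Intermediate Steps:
Q(W) = 3 - W² + 5*W (Q(W) = 4 - ((W² - 5*W) + 1) = 4 - (1 + W² - 5*W) = 4 + (-1 - W² + 5*W) = 3 - W² + 5*W)
T(O, I) = 4 - 6*I (T(O, I) = (-1 - 5)*I + 4 = -6*I + 4 = 4 - 6*I)
-110*(-136 + T(p(-4), Q(1))) = -110*(-136 + (4 - 6*(3 - 1*1² + 5*1))) = -110*(-136 + (4 - 6*(3 - 1*1 + 5))) = -110*(-136 + (4 - 6*(3 - 1 + 5))) = -110*(-136 + (4 - 6*7)) = -110*(-136 + (4 - 42)) = -110*(-136 - 38) = -110*(-174) = 19140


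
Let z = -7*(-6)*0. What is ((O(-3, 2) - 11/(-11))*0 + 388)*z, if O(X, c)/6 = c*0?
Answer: 0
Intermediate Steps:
O(X, c) = 0 (O(X, c) = 6*(c*0) = 6*0 = 0)
z = 0 (z = 42*0 = 0)
((O(-3, 2) - 11/(-11))*0 + 388)*z = ((0 - 11/(-11))*0 + 388)*0 = ((0 - 11*(-1/11))*0 + 388)*0 = ((0 + 1)*0 + 388)*0 = (1*0 + 388)*0 = (0 + 388)*0 = 388*0 = 0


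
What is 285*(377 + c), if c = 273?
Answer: 185250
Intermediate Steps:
285*(377 + c) = 285*(377 + 273) = 285*650 = 185250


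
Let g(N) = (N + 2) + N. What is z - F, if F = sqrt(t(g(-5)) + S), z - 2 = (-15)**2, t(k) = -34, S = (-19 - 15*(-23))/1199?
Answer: 227 - 2*I*sqrt(12121890)/1199 ≈ 227.0 - 5.8076*I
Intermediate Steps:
g(N) = 2 + 2*N (g(N) = (2 + N) + N = 2 + 2*N)
S = 326/1199 (S = (-19 + 345)*(1/1199) = 326*(1/1199) = 326/1199 ≈ 0.27189)
z = 227 (z = 2 + (-15)**2 = 2 + 225 = 227)
F = 2*I*sqrt(12121890)/1199 (F = sqrt(-34 + 326/1199) = sqrt(-40440/1199) = 2*I*sqrt(12121890)/1199 ≈ 5.8076*I)
z - F = 227 - 2*I*sqrt(12121890)/1199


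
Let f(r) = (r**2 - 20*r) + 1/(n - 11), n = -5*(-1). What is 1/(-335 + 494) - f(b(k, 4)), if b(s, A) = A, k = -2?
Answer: 20407/318 ≈ 64.173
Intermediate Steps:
n = 5
f(r) = -1/6 + r**2 - 20*r (f(r) = (r**2 - 20*r) + 1/(5 - 11) = (r**2 - 20*r) + 1/(-6) = (r**2 - 20*r) - 1/6 = -1/6 + r**2 - 20*r)
1/(-335 + 494) - f(b(k, 4)) = 1/(-335 + 494) - (-1/6 + 4**2 - 20*4) = 1/159 - (-1/6 + 16 - 80) = 1/159 - 1*(-385/6) = 1/159 + 385/6 = 20407/318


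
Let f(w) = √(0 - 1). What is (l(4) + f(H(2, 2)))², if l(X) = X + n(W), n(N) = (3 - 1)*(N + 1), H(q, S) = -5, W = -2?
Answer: (2 + I)² ≈ 3.0 + 4.0*I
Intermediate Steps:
n(N) = 2 + 2*N (n(N) = 2*(1 + N) = 2 + 2*N)
f(w) = I (f(w) = √(-1) = I)
l(X) = -2 + X (l(X) = X + (2 + 2*(-2)) = X + (2 - 4) = X - 2 = -2 + X)
(l(4) + f(H(2, 2)))² = ((-2 + 4) + I)² = (2 + I)²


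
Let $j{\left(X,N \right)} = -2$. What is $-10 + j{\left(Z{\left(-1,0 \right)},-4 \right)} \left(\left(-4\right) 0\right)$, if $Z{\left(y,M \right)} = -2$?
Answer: $-10$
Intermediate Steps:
$-10 + j{\left(Z{\left(-1,0 \right)},-4 \right)} \left(\left(-4\right) 0\right) = -10 - 2 \left(\left(-4\right) 0\right) = -10 - 0 = -10 + 0 = -10$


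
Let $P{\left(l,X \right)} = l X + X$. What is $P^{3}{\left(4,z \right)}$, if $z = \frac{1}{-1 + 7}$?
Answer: $\frac{125}{216} \approx 0.5787$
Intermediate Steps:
$z = \frac{1}{6} \approx 0.16667$
$P{\left(l,X \right)} = X + X l$ ($P{\left(l,X \right)} = X l + X = X + X l$)
$P^{3}{\left(4,z \right)} = \left(\frac{1 + 4}{6}\right)^{3} = \left(\frac{1}{6} \cdot 5\right)^{3} = \left(\frac{5}{6}\right)^{3} = \frac{125}{216}$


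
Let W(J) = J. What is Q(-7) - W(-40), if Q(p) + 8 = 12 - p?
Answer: 51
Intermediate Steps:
Q(p) = 4 - p (Q(p) = -8 + (12 - p) = 4 - p)
Q(-7) - W(-40) = (4 - 1*(-7)) - 1*(-40) = (4 + 7) + 40 = 11 + 40 = 51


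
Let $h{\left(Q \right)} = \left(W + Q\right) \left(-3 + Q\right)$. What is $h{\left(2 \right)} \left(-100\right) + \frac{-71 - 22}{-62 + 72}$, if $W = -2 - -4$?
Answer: $\frac{3907}{10} \approx 390.7$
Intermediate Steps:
$W = 2$ ($W = -2 + 4 = 2$)
$h{\left(Q \right)} = \left(-3 + Q\right) \left(2 + Q\right)$ ($h{\left(Q \right)} = \left(2 + Q\right) \left(-3 + Q\right) = \left(-3 + Q\right) \left(2 + Q\right)$)
$h{\left(2 \right)} \left(-100\right) + \frac{-71 - 22}{-62 + 72} = \left(-6 + 2^{2} - 2\right) \left(-100\right) + \frac{-71 - 22}{-62 + 72} = \left(-6 + 4 - 2\right) \left(-100\right) - \frac{93}{10} = \left(-4\right) \left(-100\right) - \frac{93}{10} = 400 - \frac{93}{10} = \frac{3907}{10}$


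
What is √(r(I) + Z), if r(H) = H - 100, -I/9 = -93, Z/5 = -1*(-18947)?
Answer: 12*√663 ≈ 308.99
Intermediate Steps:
Z = 94735 (Z = 5*(-1*(-18947)) = 5*18947 = 94735)
I = 837 (I = -9*(-93) = 837)
r(H) = -100 + H
√(r(I) + Z) = √((-100 + 837) + 94735) = √(737 + 94735) = √95472 = 12*√663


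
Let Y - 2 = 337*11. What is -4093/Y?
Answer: -4093/3709 ≈ -1.1035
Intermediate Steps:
Y = 3709 (Y = 2 + 337*11 = 2 + 3707 = 3709)
-4093/Y = -4093/3709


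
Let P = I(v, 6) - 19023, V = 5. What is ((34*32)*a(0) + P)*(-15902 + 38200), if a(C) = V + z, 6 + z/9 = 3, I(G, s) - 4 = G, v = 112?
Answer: -955313214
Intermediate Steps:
I(G, s) = 4 + G
z = -27 (z = -54 + 9*3 = -54 + 27 = -27)
a(C) = -22 (a(C) = 5 - 27 = -22)
P = -18907 (P = (4 + 112) - 19023 = 116 - 19023 = -18907)
((34*32)*a(0) + P)*(-15902 + 38200) = ((34*32)*(-22) - 18907)*(-15902 + 38200) = (1088*(-22) - 18907)*22298 = (-23936 - 18907)*22298 = -42843*22298 = -955313214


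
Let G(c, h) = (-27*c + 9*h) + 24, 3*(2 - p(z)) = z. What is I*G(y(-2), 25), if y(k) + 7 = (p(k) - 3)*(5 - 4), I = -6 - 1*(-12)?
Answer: 2682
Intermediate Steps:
p(z) = 2 - z/3
I = 6 (I = -6 + 12 = 6)
y(k) = -8 - k/3 (y(k) = -7 + ((2 - k/3) - 3)*(5 - 4) = -7 + (-1 - k/3)*1 = -7 + (-1 - k/3) = -8 - k/3)
G(c, h) = 24 - 27*c + 9*h
I*G(y(-2), 25) = 6*(24 - 27*(-8 - ⅓*(-2)) + 9*25) = 6*(24 - 27*(-8 + ⅔) + 225) = 6*(24 - 27*(-22/3) + 225) = 6*(24 + 198 + 225) = 6*447 = 2682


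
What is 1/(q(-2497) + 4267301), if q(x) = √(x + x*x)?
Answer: 4267301/18209851592089 - 8*√97383/18209851592089 ≈ 2.3420e-7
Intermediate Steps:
q(x) = √(x + x²)
1/(q(-2497) + 4267301) = 1/(√(-2497*(1 - 2497)) + 4267301) = 1/(√(-2497*(-2496)) + 4267301) = 1/(√6232512 + 4267301) = 1/(8*√97383 + 4267301) = 1/(4267301 + 8*√97383)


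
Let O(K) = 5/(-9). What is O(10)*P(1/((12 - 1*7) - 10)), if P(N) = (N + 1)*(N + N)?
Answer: 8/45 ≈ 0.17778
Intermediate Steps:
P(N) = 2*N*(1 + N) (P(N) = (1 + N)*(2*N) = 2*N*(1 + N))
O(K) = -5/9 (O(K) = 5*(-1/9) = -5/9)
O(10)*P(1/((12 - 1*7) - 10)) = -10*(1 + 1/((12 - 1*7) - 10))/(9*((12 - 1*7) - 10)) = -10*(1 + 1/((12 - 7) - 10))/(9*((12 - 7) - 10)) = -10*(1 + 1/(5 - 10))/(9*(5 - 10)) = -10*(1 + 1/(-5))/(9*(-5)) = -10*(-1)*(1 - 1/5)/(9*5) = -10*(-1)*4/(9*5*5) = -5/9*(-8/25) = 8/45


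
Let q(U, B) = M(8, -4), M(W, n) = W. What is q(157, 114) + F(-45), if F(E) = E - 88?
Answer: -125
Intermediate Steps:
F(E) = -88 + E
q(U, B) = 8
q(157, 114) + F(-45) = 8 + (-88 - 45) = 8 - 133 = -125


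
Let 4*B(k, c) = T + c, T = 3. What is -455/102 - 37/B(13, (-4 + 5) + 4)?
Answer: -1171/51 ≈ -22.961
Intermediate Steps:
B(k, c) = ¾ + c/4 (B(k, c) = (3 + c)/4 = ¾ + c/4)
-455/102 - 37/B(13, (-4 + 5) + 4) = -455/102 - 37/(¾ + ((-4 + 5) + 4)/4) = -455*1/102 - 37/(¾ + (1 + 4)/4) = -455/102 - 37/(¾ + (¼)*5) = -455/102 - 37/(¾ + 5/4) = -455/102 - 37/2 = -1171/51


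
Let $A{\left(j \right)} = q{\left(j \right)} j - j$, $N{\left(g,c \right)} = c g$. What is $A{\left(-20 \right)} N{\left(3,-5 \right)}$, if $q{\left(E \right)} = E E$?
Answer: $119700$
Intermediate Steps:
$q{\left(E \right)} = E^{2}$
$A{\left(j \right)} = j^{3} - j$ ($A{\left(j \right)} = j^{2} j - j = j^{3} - j$)
$A{\left(-20 \right)} N{\left(3,-5 \right)} = \left(\left(-20\right)^{3} - -20\right) \left(\left(-5\right) 3\right) = \left(-8000 + 20\right) \left(-15\right) = \left(-7980\right) \left(-15\right) = 119700$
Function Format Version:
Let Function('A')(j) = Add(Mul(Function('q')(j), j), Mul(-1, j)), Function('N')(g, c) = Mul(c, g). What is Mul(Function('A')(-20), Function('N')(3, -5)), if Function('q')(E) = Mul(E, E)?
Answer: 119700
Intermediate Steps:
Function('q')(E) = Pow(E, 2)
Function('A')(j) = Add(Pow(j, 3), Mul(-1, j)) (Function('A')(j) = Add(Mul(Pow(j, 2), j), Mul(-1, j)) = Add(Pow(j, 3), Mul(-1, j)))
Mul(Function('A')(-20), Function('N')(3, -5)) = Mul(Add(Pow(-20, 3), Mul(-1, -20)), Mul(-5, 3)) = Mul(Add(-8000, 20), -15) = Mul(-7980, -15) = 119700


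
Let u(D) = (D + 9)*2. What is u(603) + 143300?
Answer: 144524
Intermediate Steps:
u(D) = 18 + 2*D (u(D) = (9 + D)*2 = 18 + 2*D)
u(603) + 143300 = (18 + 2*603) + 143300 = (18 + 1206) + 143300 = 1224 + 143300 = 144524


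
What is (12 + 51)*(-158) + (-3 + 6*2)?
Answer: -9945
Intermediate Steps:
(12 + 51)*(-158) + (-3 + 6*2) = 63*(-158) + (-3 + 12) = -9954 + 9 = -9945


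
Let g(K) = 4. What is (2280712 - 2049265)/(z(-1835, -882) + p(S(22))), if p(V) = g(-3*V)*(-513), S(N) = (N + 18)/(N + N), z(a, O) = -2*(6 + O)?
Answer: -77149/100 ≈ -771.49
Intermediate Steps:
z(a, O) = -12 - 2*O
S(N) = (18 + N)/(2*N) (S(N) = (18 + N)/((2*N)) = (18 + N)*(1/(2*N)) = (18 + N)/(2*N))
p(V) = -2052 (p(V) = 4*(-513) = -2052)
(2280712 - 2049265)/(z(-1835, -882) + p(S(22))) = (2280712 - 2049265)/((-12 - 2*(-882)) - 2052) = 231447/((-12 + 1764) - 2052) = 231447/(1752 - 2052) = 231447/(-300) = 231447*(-1/300) = -77149/100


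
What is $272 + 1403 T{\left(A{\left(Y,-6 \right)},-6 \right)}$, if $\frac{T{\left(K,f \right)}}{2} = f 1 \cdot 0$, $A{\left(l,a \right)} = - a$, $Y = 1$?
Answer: $272$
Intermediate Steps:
$T{\left(K,f \right)} = 0$ ($T{\left(K,f \right)} = 2 f 1 \cdot 0 = 2 f 0 = 2 \cdot 0 = 0$)
$272 + 1403 T{\left(A{\left(Y,-6 \right)},-6 \right)} = 272 + 1403 \cdot 0 = 272 + 0 = 272$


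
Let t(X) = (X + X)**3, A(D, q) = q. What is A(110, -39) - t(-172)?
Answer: 40707545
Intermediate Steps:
t(X) = 8*X**3 (t(X) = (2*X)**3 = 8*X**3)
A(110, -39) - t(-172) = -39 - 8*(-172)**3 = -39 - 8*(-5088448) = -39 - 1*(-40707584) = -39 + 40707584 = 40707545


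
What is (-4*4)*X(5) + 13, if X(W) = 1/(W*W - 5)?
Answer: 61/5 ≈ 12.200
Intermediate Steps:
X(W) = 1/(-5 + W²) (X(W) = 1/(W² - 5) = 1/(-5 + W²))
(-4*4)*X(5) + 13 = (-4*4)/(-5 + 5²) + 13 = -16/(-5 + 25) + 13 = -16/20 + 13 = -16*1/20 + 13 = -⅘ + 13 = 61/5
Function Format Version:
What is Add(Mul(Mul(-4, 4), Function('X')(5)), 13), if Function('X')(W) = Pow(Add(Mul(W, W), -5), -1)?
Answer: Rational(61, 5) ≈ 12.200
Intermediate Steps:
Function('X')(W) = Pow(Add(-5, Pow(W, 2)), -1) (Function('X')(W) = Pow(Add(Pow(W, 2), -5), -1) = Pow(Add(-5, Pow(W, 2)), -1))
Add(Mul(Mul(-4, 4), Function('X')(5)), 13) = Add(Mul(Mul(-4, 4), Pow(Add(-5, Pow(5, 2)), -1)), 13) = Add(Mul(-16, Pow(Add(-5, 25), -1)), 13) = Add(Mul(-16, Pow(20, -1)), 13) = Add(Mul(-16, Rational(1, 20)), 13) = Add(Rational(-4, 5), 13) = Rational(61, 5)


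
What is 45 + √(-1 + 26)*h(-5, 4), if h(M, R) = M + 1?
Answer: 25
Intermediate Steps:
h(M, R) = 1 + M
45 + √(-1 + 26)*h(-5, 4) = 45 + √(-1 + 26)*(1 - 5) = 45 + √25*(-4) = 45 + 5*(-4) = 45 - 20 = 25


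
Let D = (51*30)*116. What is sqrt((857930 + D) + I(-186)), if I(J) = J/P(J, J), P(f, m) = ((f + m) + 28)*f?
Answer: 3*sqrt(3403507706)/172 ≈ 1017.6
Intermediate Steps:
D = 177480 (D = 1530*116 = 177480)
P(f, m) = f*(28 + f + m) (P(f, m) = (28 + f + m)*f = f*(28 + f + m))
I(J) = 1/(28 + 2*J) (I(J) = J/((J*(28 + J + J))) = J/((J*(28 + 2*J))) = J*(1/(J*(28 + 2*J))) = 1/(28 + 2*J))
sqrt((857930 + D) + I(-186)) = sqrt((857930 + 177480) + 1/(2*(14 - 186))) = sqrt(1035410 + (1/2)/(-172)) = sqrt(1035410 + (1/2)*(-1/172)) = sqrt(1035410 - 1/344) = sqrt(356181039/344) = 3*sqrt(3403507706)/172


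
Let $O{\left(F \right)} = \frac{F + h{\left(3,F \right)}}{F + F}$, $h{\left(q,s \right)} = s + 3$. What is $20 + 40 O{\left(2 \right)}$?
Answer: $90$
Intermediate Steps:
$h{\left(q,s \right)} = 3 + s$
$O{\left(F \right)} = \frac{3 + 2 F}{2 F}$ ($O{\left(F \right)} = \frac{F + \left(3 + F\right)}{F + F} = \frac{3 + 2 F}{2 F}$)
$20 + 40 O{\left(2 \right)} = 20 + 40 \frac{\frac{3}{2} + 2}{2} = 20 + 40 \cdot \frac{1}{2} \cdot \frac{7}{2} = 20 + 40 \cdot \frac{7}{4} = 20 + 70 = 90$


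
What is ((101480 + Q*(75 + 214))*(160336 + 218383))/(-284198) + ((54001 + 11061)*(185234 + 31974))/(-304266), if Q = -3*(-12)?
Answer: -222484511680894/1137786693 ≈ -1.9554e+5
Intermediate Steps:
Q = 36
((101480 + Q*(75 + 214))*(160336 + 218383))/(-284198) + ((54001 + 11061)*(185234 + 31974))/(-304266) = ((101480 + 36*(75 + 214))*(160336 + 218383))/(-284198) + ((54001 + 11061)*(185234 + 31974))/(-304266) = ((101480 + 36*289)*378719)*(-1/284198) + (65062*217208)*(-1/304266) = ((101480 + 10404)*378719)*(-1/284198) + 14131986896*(-1/304266) = (111884*378719)*(-1/284198) - 371894392/8007 = 42372596596*(-1/284198) - 371894392/8007 = -21186298298/142099 - 371894392/8007 = -222484511680894/1137786693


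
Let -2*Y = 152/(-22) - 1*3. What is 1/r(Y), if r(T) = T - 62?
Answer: -22/1255 ≈ -0.017530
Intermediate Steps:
Y = 109/22 (Y = -(152/(-22) - 1*3)/2 = -(152*(-1/22) - 3)/2 = -(-76/11 - 3)/2 = -½*(-109/11) = 109/22 ≈ 4.9545)
r(T) = -62 + T
1/r(Y) = 1/(-62 + 109/22) = 1/(-1255/22) = -22/1255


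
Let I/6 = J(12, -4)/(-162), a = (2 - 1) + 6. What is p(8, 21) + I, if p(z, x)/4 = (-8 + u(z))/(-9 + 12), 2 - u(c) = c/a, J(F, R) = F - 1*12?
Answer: -200/21 ≈ -9.5238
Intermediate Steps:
J(F, R) = -12 + F (J(F, R) = F - 12 = -12 + F)
a = 7 (a = 1 + 6 = 7)
u(c) = 2 - c/7
I = 0 (I = 6*((-12 + 12)/(-162)) = 6*(0*(-1/162)) = 6*0 = 0)
p(z, x) = -8 - 4*z/21 (p(z, x) = 4*((-8 + (2 - z/7))/(-9 + 12)) = 4*((-6 - z/7)/3) = 4*((-6 - z/7)*(⅓)) = 4*(-2 - z/21) = -8 - 4*z/21)
p(8, 21) + I = (-8 - 4/21*8) + 0 = (-8 - 32/21) + 0 = -200/21 + 0 = -200/21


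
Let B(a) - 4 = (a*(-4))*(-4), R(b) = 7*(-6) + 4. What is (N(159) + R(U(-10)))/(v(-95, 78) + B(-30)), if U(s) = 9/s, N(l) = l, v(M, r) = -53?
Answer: -121/529 ≈ -0.22873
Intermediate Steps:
R(b) = -38 (R(b) = -42 + 4 = -38)
B(a) = 4 + 16*a (B(a) = 4 + (a*(-4))*(-4) = 4 - 4*a*(-4) = 4 + 16*a)
(N(159) + R(U(-10)))/(v(-95, 78) + B(-30)) = (159 - 38)/(-53 + (4 + 16*(-30))) = 121/(-53 + (4 - 480)) = 121/(-53 - 476) = 121/(-529) = 121*(-1/529) = -121/529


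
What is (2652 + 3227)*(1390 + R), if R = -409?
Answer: 5767299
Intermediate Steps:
(2652 + 3227)*(1390 + R) = (2652 + 3227)*(1390 - 409) = 5879*981 = 5767299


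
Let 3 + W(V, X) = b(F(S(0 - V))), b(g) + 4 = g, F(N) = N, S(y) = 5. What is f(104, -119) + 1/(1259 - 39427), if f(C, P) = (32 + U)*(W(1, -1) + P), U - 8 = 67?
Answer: -494161097/38168 ≈ -12947.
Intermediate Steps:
U = 75 (U = 8 + 67 = 75)
b(g) = -4 + g
W(V, X) = -2 (W(V, X) = -3 + (-4 + 5) = -3 + 1 = -2)
f(C, P) = -214 + 107*P (f(C, P) = (32 + 75)*(-2 + P) = 107*(-2 + P) = -214 + 107*P)
f(104, -119) + 1/(1259 - 39427) = (-214 + 107*(-119)) + 1/(1259 - 39427) = (-214 - 12733) + 1/(-38168) = -12947 - 1/38168 = -494161097/38168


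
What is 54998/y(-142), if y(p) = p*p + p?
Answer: 27499/10011 ≈ 2.7469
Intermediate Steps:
y(p) = p + p**2 (y(p) = p**2 + p = p + p**2)
54998/y(-142) = 54998/((-142*(1 - 142))) = 54998/((-142*(-141))) = 54998/20022 = 54998*(1/20022) = 27499/10011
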